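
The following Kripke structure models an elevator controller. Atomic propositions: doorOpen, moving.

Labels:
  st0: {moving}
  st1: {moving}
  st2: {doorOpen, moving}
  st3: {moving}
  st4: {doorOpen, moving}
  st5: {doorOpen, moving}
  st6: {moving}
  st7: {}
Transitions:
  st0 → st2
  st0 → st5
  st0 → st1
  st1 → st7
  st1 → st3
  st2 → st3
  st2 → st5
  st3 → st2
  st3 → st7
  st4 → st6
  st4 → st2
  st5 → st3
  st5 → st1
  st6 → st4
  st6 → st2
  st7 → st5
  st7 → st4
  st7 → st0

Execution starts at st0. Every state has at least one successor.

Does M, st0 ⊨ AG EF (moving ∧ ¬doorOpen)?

Satisfied

States satisfying EF (moving ∧ ¬doorOpen): {st0, st1, st2, st3, st4, st5, st6, st7}.
States satisfying AG EF (moving ∧ ¬doorOpen): {st0, st1, st2, st3, st4, st5, st6, st7}.
Every state reachable from st0 satisfies EF (moving ∧ ¬doorOpen).
st0 ∈ Sat(AG EF (moving ∧ ¬doorOpen)).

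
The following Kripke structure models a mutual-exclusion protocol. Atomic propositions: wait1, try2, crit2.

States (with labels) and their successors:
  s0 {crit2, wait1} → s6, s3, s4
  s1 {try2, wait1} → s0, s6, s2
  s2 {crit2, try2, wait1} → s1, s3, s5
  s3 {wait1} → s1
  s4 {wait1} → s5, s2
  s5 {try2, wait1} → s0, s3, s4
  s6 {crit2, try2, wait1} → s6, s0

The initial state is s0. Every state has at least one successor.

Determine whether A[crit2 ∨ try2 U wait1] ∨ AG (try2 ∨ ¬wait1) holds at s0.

Satisfied

States satisfying crit2 ∨ try2: {s0, s1, s2, s5, s6}.
States satisfying wait1: {s0, s1, s2, s3, s4, s5, s6}.
States satisfying A[crit2 ∨ try2 U wait1]: {s0, s1, s2, s3, s4, s5, s6}.
States satisfying try2 ∨ ¬wait1: {s1, s2, s5, s6}.
States satisfying AG (try2 ∨ ¬wait1): ∅.
States satisfying A[crit2 ∨ try2 U wait1] ∨ AG (try2 ∨ ¬wait1): {s0, s1, s2, s3, s4, s5, s6}.
s0 ∈ Sat(A[crit2 ∨ try2 U wait1] ∨ AG (try2 ∨ ¬wait1)).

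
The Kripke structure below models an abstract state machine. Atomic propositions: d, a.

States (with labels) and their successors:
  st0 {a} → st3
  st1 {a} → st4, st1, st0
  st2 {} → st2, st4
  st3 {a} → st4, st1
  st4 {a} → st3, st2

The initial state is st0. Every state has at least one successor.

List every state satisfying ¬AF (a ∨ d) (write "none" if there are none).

States satisfying a ∨ d: {st0, st1, st3, st4}.
States satisfying AF (a ∨ d): {st0, st1, st3, st4}.
States satisfying ¬AF (a ∨ d): {st2}.

{st2}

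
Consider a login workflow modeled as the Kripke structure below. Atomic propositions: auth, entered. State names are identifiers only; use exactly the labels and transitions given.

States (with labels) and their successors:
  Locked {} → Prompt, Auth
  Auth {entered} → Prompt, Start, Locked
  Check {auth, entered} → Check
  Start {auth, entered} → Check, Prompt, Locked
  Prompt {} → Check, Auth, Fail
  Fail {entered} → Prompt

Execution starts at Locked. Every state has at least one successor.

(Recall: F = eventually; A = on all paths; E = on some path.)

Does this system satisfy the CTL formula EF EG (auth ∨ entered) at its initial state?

Yes

States satisfying EG (auth ∨ entered): {Auth, Check, Start}.
States satisfying EF EG (auth ∨ entered): {Locked, Auth, Check, Start, Prompt, Fail}.
Some path from Locked reaches a state where EG (auth ∨ entered) holds.
Locked ∈ Sat(EF EG (auth ∨ entered)).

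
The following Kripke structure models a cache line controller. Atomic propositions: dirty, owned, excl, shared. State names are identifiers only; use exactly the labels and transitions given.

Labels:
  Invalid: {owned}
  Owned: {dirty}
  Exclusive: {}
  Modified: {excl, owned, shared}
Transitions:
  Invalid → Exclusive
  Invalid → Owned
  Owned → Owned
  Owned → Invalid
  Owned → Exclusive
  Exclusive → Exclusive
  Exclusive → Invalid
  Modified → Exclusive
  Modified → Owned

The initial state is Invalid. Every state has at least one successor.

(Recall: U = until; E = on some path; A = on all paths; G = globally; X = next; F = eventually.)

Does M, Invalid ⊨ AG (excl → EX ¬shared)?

Holds

States satisfying excl → EX ¬shared: {Invalid, Owned, Exclusive, Modified}.
States satisfying AG (excl → EX ¬shared): {Invalid, Owned, Exclusive, Modified}.
Every state reachable from Invalid satisfies excl → EX ¬shared.
Invalid ∈ Sat(AG (excl → EX ¬shared)).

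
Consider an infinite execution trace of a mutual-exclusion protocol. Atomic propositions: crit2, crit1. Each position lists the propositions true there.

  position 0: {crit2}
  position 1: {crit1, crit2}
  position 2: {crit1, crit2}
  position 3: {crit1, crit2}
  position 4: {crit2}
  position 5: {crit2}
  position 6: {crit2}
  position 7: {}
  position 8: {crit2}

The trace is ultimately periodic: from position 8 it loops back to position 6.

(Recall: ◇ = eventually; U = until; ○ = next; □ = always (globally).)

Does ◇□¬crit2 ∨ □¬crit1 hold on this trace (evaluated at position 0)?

□¬crit2 is false at every position 0..8, so it never becomes true and ◇□¬crit2 fails.
¬crit1 must hold at every position from 0 onward. It fails at position 1, so □¬crit1 is false.
At position 0: ◇□¬crit2 is false; □¬crit1 is false; so ◇□¬crit2 ∨ □¬crit1 is false.

Does not hold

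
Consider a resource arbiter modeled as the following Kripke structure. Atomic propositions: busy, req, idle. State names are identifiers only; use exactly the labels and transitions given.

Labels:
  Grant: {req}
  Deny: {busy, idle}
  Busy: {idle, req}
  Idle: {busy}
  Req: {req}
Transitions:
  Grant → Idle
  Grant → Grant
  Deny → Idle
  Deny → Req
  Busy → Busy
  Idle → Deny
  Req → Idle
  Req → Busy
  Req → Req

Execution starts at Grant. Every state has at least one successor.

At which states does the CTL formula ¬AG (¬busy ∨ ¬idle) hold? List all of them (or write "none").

{Grant, Deny, Idle, Req}

States satisfying ¬busy ∨ ¬idle: {Grant, Busy, Idle, Req}.
States satisfying AG (¬busy ∨ ¬idle): {Busy}.
States satisfying ¬AG (¬busy ∨ ¬idle): {Grant, Deny, Idle, Req}.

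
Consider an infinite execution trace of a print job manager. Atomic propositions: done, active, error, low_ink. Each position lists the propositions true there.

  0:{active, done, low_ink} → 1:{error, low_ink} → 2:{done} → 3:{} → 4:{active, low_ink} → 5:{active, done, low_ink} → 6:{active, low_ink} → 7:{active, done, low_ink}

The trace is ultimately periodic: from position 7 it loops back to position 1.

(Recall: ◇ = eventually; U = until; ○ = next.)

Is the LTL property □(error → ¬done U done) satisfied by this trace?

error → ¬done U done holds at every position 0..7, and those are all positions ever visited, so □(error → ¬done U done) holds.
Positions where error holds: 1.
Check ¬done U done at each: 1→ok.

Satisfied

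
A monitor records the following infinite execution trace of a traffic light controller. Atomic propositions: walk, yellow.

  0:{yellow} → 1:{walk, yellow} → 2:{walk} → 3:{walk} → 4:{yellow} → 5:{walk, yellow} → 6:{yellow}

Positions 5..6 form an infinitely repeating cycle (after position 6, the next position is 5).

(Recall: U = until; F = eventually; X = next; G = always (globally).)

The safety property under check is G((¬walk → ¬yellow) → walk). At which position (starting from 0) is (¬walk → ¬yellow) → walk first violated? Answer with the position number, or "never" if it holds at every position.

(¬walk → ¬yellow) → walk holds at every position 0..6, and those are all the positions the trace ever visits, so the invariant G((¬walk → ¬yellow) → walk) is never violated.

never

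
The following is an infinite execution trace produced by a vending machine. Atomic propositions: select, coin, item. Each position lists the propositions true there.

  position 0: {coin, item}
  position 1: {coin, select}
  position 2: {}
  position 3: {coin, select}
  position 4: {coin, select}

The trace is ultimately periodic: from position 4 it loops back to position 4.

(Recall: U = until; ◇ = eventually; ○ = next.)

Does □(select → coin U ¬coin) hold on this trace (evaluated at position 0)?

No

select → coin U ¬coin must hold at every position from 0 onward. It fails at position 3, so □(select → coin U ¬coin) is false.
Positions where select holds: 1, 3, 4.
Check coin U ¬coin at each: 1→ok, 3→fails, 4→fails.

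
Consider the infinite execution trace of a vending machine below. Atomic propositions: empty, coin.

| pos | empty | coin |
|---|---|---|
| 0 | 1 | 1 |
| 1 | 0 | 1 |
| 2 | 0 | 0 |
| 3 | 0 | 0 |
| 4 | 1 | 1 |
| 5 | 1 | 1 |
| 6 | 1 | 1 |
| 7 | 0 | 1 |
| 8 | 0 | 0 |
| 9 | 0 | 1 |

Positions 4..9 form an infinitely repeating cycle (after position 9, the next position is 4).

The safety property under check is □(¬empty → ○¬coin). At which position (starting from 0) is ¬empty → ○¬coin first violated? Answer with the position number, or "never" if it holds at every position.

Check ¬empty → ○¬coin at each position in order: 0 ✓, 1 ✓, 2 ✓.
At position 3 the labels are {} and the next position 4 has {coin, empty}, so ¬empty → ○¬coin is false there. This is the first violation.

3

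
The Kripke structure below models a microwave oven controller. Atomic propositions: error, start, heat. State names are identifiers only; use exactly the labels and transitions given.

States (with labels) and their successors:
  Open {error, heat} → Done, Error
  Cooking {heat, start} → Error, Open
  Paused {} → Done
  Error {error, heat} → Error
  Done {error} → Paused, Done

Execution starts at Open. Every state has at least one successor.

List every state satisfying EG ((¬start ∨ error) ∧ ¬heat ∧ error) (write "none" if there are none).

{Done}

States satisfying (¬start ∨ error) ∧ ¬heat ∧ error: {Done}.
States satisfying EG ((¬start ∨ error) ∧ ¬heat ∧ error): {Done}.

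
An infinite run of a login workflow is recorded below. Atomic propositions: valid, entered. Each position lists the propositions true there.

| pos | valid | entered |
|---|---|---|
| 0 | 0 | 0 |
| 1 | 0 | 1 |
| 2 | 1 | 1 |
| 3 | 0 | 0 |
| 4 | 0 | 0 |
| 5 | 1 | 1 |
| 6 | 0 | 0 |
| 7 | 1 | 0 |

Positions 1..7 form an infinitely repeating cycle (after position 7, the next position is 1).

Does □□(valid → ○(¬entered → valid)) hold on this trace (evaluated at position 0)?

Does not hold

□(valid → ○(¬entered → valid)) must hold at every position from 0 onward. It fails at position 0, so □□(valid → ○(¬entered → valid)) is false.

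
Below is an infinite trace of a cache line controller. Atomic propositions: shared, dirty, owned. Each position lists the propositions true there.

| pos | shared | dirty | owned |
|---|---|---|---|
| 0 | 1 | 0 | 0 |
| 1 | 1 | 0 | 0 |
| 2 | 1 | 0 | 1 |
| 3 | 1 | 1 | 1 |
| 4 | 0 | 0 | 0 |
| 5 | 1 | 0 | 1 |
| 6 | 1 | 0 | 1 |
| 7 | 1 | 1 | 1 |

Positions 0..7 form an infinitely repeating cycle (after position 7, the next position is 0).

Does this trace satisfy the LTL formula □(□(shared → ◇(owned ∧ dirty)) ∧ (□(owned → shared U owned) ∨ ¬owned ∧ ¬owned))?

□(shared → ◇(owned ∧ dirty)) ∧ (□(owned → shared U owned) ∨ ¬owned ∧ ¬owned) holds at every position 0..7, and those are all positions ever visited, so □(□(shared → ◇(owned ∧ dirty)) ∧ (□(owned → shared U owned) ∨ ¬owned ∧ ¬owned)) holds.

Yes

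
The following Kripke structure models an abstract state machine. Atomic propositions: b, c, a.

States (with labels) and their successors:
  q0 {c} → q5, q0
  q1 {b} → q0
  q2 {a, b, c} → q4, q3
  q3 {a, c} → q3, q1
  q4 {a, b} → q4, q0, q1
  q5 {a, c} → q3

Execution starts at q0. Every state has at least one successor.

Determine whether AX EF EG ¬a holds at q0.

Yes

States satisfying EF EG ¬a: {q0, q1, q2, q3, q4, q5}.
States satisfying AX EF EG ¬a: {q0, q1, q2, q3, q4, q5}.
q0 ∈ Sat(AX EF EG ¬a).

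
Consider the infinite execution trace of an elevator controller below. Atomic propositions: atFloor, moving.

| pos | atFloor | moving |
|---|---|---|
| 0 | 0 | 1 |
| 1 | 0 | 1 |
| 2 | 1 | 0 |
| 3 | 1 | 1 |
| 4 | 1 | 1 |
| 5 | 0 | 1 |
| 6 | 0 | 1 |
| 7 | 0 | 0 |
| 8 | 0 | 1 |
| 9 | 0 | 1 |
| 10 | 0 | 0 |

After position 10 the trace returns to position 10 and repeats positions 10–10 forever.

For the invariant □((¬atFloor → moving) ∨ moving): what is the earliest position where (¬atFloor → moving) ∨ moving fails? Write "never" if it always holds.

7

Check (¬atFloor → moving) ∨ moving at each position in order: 0 ✓, 1 ✓, 2 ✓, 3 ✓, 4 ✓, 5 ✓, 6 ✓.
At position 7 the labels are {}, so (¬atFloor → moving) ∨ moving is false there. This is the first violation.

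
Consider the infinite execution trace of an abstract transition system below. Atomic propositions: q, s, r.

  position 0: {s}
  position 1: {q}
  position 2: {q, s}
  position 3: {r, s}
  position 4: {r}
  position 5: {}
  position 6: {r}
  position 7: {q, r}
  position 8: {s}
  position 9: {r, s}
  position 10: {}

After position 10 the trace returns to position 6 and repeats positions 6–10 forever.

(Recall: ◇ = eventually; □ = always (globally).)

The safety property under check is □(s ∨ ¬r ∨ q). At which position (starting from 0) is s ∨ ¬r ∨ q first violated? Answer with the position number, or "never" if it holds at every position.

4

Check s ∨ ¬r ∨ q at each position in order: 0 ✓, 1 ✓, 2 ✓, 3 ✓.
At position 4 the labels are {r}, so s ∨ ¬r ∨ q is false there. This is the first violation.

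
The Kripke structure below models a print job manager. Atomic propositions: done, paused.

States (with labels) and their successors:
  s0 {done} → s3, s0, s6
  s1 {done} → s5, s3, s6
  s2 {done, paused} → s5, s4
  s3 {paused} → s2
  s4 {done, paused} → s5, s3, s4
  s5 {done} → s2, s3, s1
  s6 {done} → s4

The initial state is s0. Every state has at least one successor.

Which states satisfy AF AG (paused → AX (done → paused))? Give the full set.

States satisfying AG (paused → AX (done → paused)): ∅.
States satisfying AF AG (paused → AX (done → paused)): ∅.

none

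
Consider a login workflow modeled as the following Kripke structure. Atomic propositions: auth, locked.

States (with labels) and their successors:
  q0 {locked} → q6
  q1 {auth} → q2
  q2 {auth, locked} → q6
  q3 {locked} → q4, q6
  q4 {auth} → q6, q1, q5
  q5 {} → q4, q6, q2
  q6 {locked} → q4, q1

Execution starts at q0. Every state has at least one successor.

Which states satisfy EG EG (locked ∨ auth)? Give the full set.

States satisfying EG (locked ∨ auth): {q0, q1, q2, q3, q4, q6}.
States satisfying EG EG (locked ∨ auth): {q0, q1, q2, q3, q4, q6}.

{q0, q1, q2, q3, q4, q6}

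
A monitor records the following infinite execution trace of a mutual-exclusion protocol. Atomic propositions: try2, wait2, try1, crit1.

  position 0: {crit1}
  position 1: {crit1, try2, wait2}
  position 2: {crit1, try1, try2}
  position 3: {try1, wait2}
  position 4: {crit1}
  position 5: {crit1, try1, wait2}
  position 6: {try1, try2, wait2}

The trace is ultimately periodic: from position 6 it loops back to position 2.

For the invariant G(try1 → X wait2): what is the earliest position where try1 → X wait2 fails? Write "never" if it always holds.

3

Check try1 → X wait2 at each position in order: 0 ✓, 1 ✓, 2 ✓.
At position 3 the labels are {try1, wait2} and the next position 4 has {crit1}, so try1 → X wait2 is false there. This is the first violation.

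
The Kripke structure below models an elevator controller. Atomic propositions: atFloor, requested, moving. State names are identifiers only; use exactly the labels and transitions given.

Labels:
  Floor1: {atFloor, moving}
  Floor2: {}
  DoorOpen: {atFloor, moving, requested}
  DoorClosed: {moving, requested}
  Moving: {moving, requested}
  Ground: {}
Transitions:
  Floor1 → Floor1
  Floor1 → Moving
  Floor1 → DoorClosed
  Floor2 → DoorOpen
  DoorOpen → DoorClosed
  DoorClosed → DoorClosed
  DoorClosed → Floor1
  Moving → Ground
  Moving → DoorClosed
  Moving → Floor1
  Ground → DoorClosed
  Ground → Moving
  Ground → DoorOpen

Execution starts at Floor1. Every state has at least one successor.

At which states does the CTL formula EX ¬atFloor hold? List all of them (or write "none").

States satisfying ¬atFloor: {Floor2, DoorClosed, Moving, Ground}.
States satisfying EX ¬atFloor: {Floor1, DoorOpen, DoorClosed, Moving, Ground}.

{Floor1, DoorOpen, DoorClosed, Moving, Ground}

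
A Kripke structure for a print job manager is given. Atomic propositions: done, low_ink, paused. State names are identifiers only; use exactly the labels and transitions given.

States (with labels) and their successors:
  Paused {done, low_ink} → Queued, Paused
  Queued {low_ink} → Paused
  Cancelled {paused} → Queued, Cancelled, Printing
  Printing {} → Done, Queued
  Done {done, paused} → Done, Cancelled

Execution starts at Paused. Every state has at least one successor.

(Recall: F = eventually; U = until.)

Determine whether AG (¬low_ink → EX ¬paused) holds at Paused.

Yes

States satisfying ¬low_ink → EX ¬paused: {Paused, Queued, Cancelled, Printing}.
States satisfying AG (¬low_ink → EX ¬paused): {Paused, Queued}.
Every state reachable from Paused satisfies ¬low_ink → EX ¬paused.
Paused ∈ Sat(AG (¬low_ink → EX ¬paused)).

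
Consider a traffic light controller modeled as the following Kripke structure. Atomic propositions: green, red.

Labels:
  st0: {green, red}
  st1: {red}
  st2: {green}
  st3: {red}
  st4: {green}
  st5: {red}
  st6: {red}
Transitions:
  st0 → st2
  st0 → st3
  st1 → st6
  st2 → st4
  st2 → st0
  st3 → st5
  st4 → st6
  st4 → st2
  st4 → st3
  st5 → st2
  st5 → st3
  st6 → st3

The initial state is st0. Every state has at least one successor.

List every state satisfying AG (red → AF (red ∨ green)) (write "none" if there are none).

States satisfying red → AF (red ∨ green): {st0, st1, st2, st3, st4, st5, st6}.
States satisfying AG (red → AF (red ∨ green)): {st0, st1, st2, st3, st4, st5, st6}.

{st0, st1, st2, st3, st4, st5, st6}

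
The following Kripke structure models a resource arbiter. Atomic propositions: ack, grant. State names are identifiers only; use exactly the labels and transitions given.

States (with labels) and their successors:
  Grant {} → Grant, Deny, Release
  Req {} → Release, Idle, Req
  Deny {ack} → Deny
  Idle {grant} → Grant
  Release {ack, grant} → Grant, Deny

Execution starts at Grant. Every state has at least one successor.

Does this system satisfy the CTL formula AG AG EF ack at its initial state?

Satisfied

States satisfying AG EF ack: {Grant, Req, Deny, Idle, Release}.
States satisfying AG AG EF ack: {Grant, Req, Deny, Idle, Release}.
Every state reachable from Grant satisfies AG EF ack.
Grant ∈ Sat(AG AG EF ack).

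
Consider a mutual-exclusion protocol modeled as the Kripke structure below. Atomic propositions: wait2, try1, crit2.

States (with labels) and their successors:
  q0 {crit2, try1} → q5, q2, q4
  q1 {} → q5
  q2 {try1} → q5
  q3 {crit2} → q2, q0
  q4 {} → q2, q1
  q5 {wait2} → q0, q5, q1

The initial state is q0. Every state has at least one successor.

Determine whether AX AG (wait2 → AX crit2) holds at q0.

States satisfying AG (wait2 → AX crit2): ∅.
States satisfying AX AG (wait2 → AX crit2): ∅.
q0 ∉ Sat(AX AG (wait2 → AX crit2)).

No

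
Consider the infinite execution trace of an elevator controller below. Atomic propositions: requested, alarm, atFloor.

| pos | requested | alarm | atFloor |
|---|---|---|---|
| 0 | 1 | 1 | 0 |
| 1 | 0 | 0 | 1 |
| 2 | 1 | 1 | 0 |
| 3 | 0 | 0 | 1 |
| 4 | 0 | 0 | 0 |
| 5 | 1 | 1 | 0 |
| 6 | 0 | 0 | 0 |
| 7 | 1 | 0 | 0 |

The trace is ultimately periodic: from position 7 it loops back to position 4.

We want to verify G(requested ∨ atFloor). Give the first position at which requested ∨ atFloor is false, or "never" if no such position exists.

4

Check requested ∨ atFloor at each position in order: 0 ✓, 1 ✓, 2 ✓, 3 ✓.
At position 4 the labels are {}, so requested ∨ atFloor is false there. This is the first violation.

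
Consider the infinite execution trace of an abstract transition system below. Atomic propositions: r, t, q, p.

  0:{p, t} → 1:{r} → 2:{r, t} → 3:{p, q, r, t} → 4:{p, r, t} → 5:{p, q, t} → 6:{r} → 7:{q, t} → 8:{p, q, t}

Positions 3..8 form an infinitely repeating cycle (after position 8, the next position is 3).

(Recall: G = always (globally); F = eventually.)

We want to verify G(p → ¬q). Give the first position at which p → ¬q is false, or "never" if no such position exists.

Check p → ¬q at each position in order: 0 ✓, 1 ✓, 2 ✓.
At position 3 the labels are {p, q, r, t}, so p → ¬q is false there. This is the first violation.

3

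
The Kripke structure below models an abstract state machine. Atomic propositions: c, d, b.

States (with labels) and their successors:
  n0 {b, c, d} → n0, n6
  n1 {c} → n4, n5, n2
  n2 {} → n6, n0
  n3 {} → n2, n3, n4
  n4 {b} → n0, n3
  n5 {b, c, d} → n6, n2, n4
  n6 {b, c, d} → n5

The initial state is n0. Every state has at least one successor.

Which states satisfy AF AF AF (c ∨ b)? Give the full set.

{n0, n1, n2, n4, n5, n6}

States satisfying AF AF (c ∨ b): {n0, n1, n2, n4, n5, n6}.
States satisfying AF AF AF (c ∨ b): {n0, n1, n2, n4, n5, n6}.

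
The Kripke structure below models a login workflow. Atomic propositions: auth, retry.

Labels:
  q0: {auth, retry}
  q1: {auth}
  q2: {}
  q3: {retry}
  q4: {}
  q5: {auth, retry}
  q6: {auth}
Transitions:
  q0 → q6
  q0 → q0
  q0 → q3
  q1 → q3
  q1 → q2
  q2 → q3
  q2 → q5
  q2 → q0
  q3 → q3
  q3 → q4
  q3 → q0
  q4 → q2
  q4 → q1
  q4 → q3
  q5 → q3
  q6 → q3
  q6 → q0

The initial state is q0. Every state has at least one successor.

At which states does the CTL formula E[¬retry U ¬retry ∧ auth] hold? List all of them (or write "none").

States satisfying ¬retry: {q1, q2, q4, q6}.
States satisfying ¬retry ∧ auth: {q1, q6}.
States satisfying E[¬retry U ¬retry ∧ auth]: {q1, q4, q6}.

{q1, q4, q6}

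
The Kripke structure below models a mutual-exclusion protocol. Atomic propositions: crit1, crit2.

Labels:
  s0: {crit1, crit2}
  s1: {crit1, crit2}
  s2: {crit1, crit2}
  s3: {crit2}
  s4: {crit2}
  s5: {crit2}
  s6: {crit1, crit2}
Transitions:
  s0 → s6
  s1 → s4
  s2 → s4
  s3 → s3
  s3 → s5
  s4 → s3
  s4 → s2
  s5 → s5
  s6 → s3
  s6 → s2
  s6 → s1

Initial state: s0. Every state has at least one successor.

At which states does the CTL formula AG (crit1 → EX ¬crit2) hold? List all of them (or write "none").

States satisfying crit1 → EX ¬crit2: {s3, s4, s5}.
States satisfying AG (crit1 → EX ¬crit2): {s3, s5}.

{s3, s5}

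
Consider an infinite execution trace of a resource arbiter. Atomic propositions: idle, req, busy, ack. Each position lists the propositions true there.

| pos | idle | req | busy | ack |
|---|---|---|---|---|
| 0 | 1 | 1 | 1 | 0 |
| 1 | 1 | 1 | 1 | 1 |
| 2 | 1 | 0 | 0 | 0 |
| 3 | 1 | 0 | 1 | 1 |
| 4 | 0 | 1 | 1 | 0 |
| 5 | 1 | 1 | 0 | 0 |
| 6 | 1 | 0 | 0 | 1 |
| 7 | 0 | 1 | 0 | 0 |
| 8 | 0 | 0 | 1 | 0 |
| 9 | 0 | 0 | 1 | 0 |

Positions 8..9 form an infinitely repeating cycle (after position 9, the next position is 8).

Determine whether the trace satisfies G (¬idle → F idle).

¬idle → F idle must hold at every position from 0 onward. It fails at position 7, so G (¬idle → F idle) is false.
Positions where ¬idle holds: 4, 7, 8, 9.
Check F idle at each: 4→ok, 7→fails, 8→fails, 9→fails.

Violated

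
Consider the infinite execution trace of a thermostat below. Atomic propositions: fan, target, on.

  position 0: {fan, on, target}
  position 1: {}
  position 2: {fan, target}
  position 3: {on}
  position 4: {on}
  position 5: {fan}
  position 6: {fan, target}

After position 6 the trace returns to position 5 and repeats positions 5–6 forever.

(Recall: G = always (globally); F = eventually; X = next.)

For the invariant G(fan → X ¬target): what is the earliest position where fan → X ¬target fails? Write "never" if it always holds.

5

Check fan → X ¬target at each position in order: 0 ✓, 1 ✓, 2 ✓, 3 ✓, 4 ✓.
At position 5 the labels are {fan} and the next position 6 has {fan, target}, so fan → X ¬target is false there. This is the first violation.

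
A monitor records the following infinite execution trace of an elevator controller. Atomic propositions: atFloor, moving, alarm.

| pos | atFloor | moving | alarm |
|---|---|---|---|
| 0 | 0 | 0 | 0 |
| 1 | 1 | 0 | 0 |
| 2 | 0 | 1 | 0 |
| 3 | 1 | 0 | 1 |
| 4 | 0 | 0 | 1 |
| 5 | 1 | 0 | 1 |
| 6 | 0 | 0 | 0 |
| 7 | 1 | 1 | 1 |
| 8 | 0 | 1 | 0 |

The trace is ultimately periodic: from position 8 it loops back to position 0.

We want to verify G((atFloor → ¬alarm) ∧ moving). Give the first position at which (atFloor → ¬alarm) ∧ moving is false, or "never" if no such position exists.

0

At position 0 the labels are {}, so (atFloor → ¬alarm) ∧ moving is false there. This is the first violation.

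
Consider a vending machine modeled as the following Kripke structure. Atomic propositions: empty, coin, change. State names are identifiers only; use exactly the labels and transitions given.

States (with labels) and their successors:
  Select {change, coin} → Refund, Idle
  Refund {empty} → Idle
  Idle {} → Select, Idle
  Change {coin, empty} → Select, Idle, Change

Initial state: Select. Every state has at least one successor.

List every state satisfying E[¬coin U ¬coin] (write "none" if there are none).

{Refund, Idle}

States satisfying ¬coin: {Refund, Idle}.
States satisfying E[¬coin U ¬coin]: {Refund, Idle}.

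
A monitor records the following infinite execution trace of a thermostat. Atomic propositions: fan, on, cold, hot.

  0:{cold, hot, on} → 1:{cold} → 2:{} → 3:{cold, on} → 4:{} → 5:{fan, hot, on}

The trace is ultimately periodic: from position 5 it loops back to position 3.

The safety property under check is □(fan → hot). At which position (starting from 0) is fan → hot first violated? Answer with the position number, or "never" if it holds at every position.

fan → hot holds at every position 0..5, and those are all the positions the trace ever visits, so the invariant □(fan → hot) is never violated.

never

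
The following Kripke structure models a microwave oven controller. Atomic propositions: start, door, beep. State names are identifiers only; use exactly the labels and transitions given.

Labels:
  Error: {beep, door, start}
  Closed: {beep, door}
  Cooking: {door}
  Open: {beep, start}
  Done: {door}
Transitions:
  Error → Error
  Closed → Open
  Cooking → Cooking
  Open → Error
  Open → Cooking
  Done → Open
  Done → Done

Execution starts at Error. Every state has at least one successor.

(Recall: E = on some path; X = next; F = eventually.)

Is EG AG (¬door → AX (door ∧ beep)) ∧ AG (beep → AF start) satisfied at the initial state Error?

States satisfying AG (¬door → AX (door ∧ beep)): {Error, Cooking}.
States satisfying EG AG (¬door → AX (door ∧ beep)): {Error, Cooking}.
States satisfying beep → AF start: {Error, Closed, Cooking, Open, Done}.
States satisfying AG (beep → AF start): {Error, Closed, Cooking, Open, Done}.
States satisfying EG AG (¬door → AX (door ∧ beep)) ∧ AG (beep → AF start): {Error, Cooking}.
Error ∈ Sat(EG AG (¬door → AX (door ∧ beep)) ∧ AG (beep → AF start)).

Holds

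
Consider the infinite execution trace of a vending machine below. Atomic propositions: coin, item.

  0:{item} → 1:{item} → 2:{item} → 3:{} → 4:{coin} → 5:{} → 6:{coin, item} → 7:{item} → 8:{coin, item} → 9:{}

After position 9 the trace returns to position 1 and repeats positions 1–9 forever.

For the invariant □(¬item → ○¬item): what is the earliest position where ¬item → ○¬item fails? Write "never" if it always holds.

5

Check ¬item → ○¬item at each position in order: 0 ✓, 1 ✓, 2 ✓, 3 ✓, 4 ✓.
At position 5 the labels are {} and the next position 6 has {coin, item}, so ¬item → ○¬item is false there. This is the first violation.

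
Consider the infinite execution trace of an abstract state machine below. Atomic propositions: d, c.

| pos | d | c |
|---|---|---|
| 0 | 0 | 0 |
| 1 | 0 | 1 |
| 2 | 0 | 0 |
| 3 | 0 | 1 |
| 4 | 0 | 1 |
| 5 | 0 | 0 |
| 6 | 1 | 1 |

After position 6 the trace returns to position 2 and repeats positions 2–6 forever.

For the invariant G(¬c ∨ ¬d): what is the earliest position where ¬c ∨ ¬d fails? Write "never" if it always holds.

Check ¬c ∨ ¬d at each position in order: 0 ✓, 1 ✓, 2 ✓, 3 ✓, 4 ✓, 5 ✓.
At position 6 the labels are {c, d}, so ¬c ∨ ¬d is false there. This is the first violation.

6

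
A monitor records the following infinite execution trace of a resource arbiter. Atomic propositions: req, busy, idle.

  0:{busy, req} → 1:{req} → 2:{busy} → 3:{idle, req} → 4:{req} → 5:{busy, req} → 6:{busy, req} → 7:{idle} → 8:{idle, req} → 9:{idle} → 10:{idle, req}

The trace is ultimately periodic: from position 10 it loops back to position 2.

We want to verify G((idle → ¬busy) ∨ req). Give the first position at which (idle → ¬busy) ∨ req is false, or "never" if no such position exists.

never

(idle → ¬busy) ∨ req holds at every position 0..10, and those are all the positions the trace ever visits, so the invariant G((idle → ¬busy) ∨ req) is never violated.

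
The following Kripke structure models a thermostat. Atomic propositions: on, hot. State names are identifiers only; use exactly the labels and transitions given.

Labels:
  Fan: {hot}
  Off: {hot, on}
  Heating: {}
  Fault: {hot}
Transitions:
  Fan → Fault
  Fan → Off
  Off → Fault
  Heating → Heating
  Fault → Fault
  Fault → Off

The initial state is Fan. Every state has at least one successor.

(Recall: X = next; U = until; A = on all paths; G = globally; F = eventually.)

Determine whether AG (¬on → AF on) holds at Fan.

Does not hold

States satisfying ¬on → AF on: {Off}.
States satisfying AG (¬on → AF on): ∅.
Fan is reachable from Fan and violates ¬on → AF on, so AG fails at Fan.
Fan ∉ Sat(AG (¬on → AF on)).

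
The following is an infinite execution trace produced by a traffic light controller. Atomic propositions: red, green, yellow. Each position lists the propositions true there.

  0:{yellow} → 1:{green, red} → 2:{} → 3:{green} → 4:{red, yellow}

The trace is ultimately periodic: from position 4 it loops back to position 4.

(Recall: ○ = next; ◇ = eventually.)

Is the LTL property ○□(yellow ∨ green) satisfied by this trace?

The position after 0 is 1; □(yellow ∨ green) is false there.

Does not hold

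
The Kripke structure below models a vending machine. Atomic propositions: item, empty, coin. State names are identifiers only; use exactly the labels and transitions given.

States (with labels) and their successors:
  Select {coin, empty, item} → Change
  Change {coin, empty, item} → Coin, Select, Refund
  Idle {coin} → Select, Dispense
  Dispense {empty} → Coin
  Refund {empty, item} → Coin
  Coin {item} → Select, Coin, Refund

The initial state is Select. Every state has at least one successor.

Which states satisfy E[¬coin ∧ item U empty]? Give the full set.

States satisfying ¬coin ∧ item: {Refund, Coin}.
States satisfying empty: {Select, Change, Dispense, Refund}.
States satisfying E[¬coin ∧ item U empty]: {Select, Change, Dispense, Refund, Coin}.

{Select, Change, Dispense, Refund, Coin}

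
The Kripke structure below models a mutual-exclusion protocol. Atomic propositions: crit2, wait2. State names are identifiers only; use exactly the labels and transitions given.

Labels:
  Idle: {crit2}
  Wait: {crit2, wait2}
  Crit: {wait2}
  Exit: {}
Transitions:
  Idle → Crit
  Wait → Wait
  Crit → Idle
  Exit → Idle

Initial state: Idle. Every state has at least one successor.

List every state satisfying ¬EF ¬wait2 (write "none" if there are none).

{Wait}

States satisfying ¬wait2: {Idle, Exit}.
States satisfying EF ¬wait2: {Idle, Crit, Exit}.
States satisfying ¬EF ¬wait2: {Wait}.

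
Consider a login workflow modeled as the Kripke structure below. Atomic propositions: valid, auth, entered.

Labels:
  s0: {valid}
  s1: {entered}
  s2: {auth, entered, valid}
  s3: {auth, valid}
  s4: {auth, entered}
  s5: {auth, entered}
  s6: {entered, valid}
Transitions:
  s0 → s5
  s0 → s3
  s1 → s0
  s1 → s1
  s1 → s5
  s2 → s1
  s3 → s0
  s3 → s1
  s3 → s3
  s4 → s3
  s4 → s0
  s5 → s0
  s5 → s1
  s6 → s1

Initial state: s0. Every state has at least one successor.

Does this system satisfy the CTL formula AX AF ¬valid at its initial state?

Does not hold

States satisfying AF ¬valid: {s1, s2, s4, s5, s6}.
States satisfying AX AF ¬valid: {s2, s6}.
s0 ∉ Sat(AX AF ¬valid).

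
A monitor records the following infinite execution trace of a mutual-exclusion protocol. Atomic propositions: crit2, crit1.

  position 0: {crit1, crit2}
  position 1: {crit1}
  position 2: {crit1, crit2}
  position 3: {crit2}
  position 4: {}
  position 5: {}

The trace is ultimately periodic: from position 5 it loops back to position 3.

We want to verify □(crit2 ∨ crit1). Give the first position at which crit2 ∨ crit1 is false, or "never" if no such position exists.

Check crit2 ∨ crit1 at each position in order: 0 ✓, 1 ✓, 2 ✓, 3 ✓.
At position 4 the labels are {}, so crit2 ∨ crit1 is false there. This is the first violation.

4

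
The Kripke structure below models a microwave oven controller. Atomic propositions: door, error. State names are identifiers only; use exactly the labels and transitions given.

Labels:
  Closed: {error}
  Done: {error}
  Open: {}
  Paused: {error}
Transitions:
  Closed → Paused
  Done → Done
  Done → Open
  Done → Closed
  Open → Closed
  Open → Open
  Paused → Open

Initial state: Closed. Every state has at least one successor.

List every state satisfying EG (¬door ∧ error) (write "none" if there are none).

{Done}

States satisfying ¬door ∧ error: {Closed, Done, Paused}.
States satisfying EG (¬door ∧ error): {Done}.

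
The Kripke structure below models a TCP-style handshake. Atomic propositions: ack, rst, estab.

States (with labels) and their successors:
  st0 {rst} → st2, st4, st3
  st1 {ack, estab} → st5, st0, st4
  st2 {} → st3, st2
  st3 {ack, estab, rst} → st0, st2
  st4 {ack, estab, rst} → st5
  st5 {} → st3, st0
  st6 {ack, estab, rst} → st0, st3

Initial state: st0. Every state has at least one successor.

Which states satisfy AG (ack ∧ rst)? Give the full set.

States satisfying ack ∧ rst: {st3, st4, st6}.
States satisfying AG (ack ∧ rst): ∅.

none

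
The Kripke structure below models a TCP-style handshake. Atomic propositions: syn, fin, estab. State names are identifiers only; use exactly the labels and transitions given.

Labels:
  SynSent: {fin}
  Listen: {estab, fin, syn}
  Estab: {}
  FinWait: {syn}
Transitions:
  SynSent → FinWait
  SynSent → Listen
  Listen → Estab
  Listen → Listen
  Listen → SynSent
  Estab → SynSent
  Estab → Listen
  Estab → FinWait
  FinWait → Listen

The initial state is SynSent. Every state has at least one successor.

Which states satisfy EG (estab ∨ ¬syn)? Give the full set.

States satisfying estab ∨ ¬syn: {SynSent, Listen, Estab}.
States satisfying EG (estab ∨ ¬syn): {SynSent, Listen, Estab}.

{SynSent, Listen, Estab}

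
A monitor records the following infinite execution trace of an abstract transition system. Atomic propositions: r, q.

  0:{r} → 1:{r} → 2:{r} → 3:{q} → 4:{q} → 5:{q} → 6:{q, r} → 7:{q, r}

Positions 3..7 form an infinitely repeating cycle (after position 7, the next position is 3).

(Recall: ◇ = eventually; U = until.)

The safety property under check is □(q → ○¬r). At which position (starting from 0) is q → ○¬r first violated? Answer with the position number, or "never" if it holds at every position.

5

Check q → ○¬r at each position in order: 0 ✓, 1 ✓, 2 ✓, 3 ✓, 4 ✓.
At position 5 the labels are {q} and the next position 6 has {q, r}, so q → ○¬r is false there. This is the first violation.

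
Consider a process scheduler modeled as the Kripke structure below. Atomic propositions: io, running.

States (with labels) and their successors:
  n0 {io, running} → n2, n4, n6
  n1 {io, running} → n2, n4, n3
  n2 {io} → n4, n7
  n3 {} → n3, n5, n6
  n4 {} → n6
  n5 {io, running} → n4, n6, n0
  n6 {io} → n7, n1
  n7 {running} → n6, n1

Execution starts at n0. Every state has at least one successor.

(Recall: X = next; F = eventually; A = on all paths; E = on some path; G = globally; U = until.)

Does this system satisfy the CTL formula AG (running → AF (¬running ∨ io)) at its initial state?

States satisfying running → AF (¬running ∨ io): {n0, n1, n2, n3, n4, n5, n6, n7}.
States satisfying AG (running → AF (¬running ∨ io)): {n0, n1, n2, n3, n4, n5, n6, n7}.
Every state reachable from n0 satisfies running → AF (¬running ∨ io).
n0 ∈ Sat(AG (running → AF (¬running ∨ io))).

Holds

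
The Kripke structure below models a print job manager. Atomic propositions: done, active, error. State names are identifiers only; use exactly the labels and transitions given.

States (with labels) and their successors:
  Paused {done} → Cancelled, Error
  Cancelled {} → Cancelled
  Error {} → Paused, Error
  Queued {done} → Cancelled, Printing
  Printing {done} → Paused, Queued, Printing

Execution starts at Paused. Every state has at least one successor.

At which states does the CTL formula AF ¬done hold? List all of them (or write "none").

States satisfying ¬done: {Cancelled, Error}.
States satisfying AF ¬done: {Paused, Cancelled, Error}.

{Paused, Cancelled, Error}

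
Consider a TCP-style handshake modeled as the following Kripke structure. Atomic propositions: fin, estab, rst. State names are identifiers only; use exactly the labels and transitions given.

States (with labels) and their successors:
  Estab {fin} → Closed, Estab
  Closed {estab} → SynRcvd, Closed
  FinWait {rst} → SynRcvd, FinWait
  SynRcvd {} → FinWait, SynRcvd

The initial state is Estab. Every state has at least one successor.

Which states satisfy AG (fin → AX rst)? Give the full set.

States satisfying fin → AX rst: {Closed, FinWait, SynRcvd}.
States satisfying AG (fin → AX rst): {Closed, FinWait, SynRcvd}.

{Closed, FinWait, SynRcvd}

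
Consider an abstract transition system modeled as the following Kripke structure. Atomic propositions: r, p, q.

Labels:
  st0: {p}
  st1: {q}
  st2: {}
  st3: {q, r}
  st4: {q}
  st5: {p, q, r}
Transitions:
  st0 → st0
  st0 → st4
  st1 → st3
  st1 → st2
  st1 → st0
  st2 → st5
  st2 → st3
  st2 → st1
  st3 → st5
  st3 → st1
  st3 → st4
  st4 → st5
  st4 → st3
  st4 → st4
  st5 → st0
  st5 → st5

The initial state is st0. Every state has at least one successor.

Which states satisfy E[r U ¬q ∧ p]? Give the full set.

{st0, st3, st5}

States satisfying r: {st3, st5}.
States satisfying ¬q ∧ p: {st0}.
States satisfying E[r U ¬q ∧ p]: {st0, st3, st5}.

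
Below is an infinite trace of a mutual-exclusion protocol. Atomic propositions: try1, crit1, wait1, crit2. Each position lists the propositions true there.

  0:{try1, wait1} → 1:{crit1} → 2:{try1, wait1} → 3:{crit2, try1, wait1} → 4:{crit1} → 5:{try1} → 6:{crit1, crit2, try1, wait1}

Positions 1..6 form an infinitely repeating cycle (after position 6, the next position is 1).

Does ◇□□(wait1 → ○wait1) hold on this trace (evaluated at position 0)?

Violated

□□(wait1 → ○wait1) is false at every position 0..6, so it never becomes true and ◇□□(wait1 → ○wait1) fails.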